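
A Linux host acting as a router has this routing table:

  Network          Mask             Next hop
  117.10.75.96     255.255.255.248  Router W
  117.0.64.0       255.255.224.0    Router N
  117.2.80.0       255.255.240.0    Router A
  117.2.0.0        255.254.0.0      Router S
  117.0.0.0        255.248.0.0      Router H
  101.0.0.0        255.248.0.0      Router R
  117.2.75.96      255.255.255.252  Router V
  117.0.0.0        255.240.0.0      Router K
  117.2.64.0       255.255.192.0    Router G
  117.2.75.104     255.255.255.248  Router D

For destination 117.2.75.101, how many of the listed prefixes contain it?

4

Prefixes containing 117.2.75.101:
  117.0.0.0/12 (117.0.0.0 - 117.15.255.255)
  117.0.0.0/13 (117.0.0.0 - 117.7.255.255)
  117.2.0.0/15 (117.2.0.0 - 117.3.255.255)
  117.2.64.0/18 (117.2.64.0 - 117.2.127.255)
Total matching entries: 4.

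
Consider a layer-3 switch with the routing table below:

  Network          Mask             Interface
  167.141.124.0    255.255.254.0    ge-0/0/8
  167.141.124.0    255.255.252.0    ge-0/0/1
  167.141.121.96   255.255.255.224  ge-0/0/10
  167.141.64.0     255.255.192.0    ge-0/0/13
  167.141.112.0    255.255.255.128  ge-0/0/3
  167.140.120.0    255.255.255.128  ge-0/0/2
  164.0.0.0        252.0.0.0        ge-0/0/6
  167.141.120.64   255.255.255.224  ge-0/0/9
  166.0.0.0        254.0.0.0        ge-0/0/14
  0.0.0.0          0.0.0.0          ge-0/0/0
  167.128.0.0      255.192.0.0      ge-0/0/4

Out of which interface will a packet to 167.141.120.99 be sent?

ge-0/0/13

Routes whose prefix contains 167.141.120.99:
  0.0.0.0/0 (default, matches everything) -> ge-0/0/0
  164.0.0.0/6 (164.0.0.0 - 167.255.255.255) -> ge-0/0/6
  166.0.0.0/7 (166.0.0.0 - 167.255.255.255) -> ge-0/0/14
  167.128.0.0/10 (167.128.0.0 - 167.191.255.255) -> ge-0/0/4
  167.141.64.0/18 (167.141.64.0 - 167.141.127.255) -> ge-0/0/13
More-specific entries that do NOT match:
  167.141.121.96/27 (167.141.121.96 - 167.141.121.127) does not contain 167.141.120.99
  167.141.120.64/27 (167.141.120.64 - 167.141.120.95) does not contain 167.141.120.99
  167.141.112.0/25 (167.141.112.0 - 167.141.112.127) does not contain 167.141.120.99
  167.140.120.0/25 (167.140.120.0 - 167.140.120.127) does not contain 167.141.120.99
  167.141.124.0/23 (167.141.124.0 - 167.141.125.255) does not contain 167.141.120.99
  167.141.124.0/22 (167.141.124.0 - 167.141.127.255) does not contain 167.141.120.99
Longest matching prefix is /18 -> interface ge-0/0/13.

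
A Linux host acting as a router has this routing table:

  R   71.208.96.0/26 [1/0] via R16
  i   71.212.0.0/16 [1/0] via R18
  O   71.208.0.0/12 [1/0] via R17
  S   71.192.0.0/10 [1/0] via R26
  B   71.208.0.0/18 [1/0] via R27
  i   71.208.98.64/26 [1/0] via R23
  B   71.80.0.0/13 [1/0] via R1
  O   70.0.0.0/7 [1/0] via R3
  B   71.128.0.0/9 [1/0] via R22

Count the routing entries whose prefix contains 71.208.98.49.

Prefixes containing 71.208.98.49:
  70.0.0.0/7 (70.0.0.0 - 71.255.255.255)
  71.128.0.0/9 (71.128.0.0 - 71.255.255.255)
  71.192.0.0/10 (71.192.0.0 - 71.255.255.255)
  71.208.0.0/12 (71.208.0.0 - 71.223.255.255)
Total matching entries: 4.

4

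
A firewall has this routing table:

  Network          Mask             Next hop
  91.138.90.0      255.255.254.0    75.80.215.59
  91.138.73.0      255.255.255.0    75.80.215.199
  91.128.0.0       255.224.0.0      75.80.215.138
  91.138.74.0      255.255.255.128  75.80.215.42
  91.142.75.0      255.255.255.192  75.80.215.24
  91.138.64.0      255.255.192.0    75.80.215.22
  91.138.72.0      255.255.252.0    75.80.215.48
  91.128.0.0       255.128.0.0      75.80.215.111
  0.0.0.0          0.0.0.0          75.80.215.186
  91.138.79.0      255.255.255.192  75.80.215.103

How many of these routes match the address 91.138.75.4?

5

Prefixes containing 91.138.75.4:
  0.0.0.0/0 (default, matches everything)
  91.128.0.0/9 (91.128.0.0 - 91.255.255.255)
  91.128.0.0/11 (91.128.0.0 - 91.159.255.255)
  91.138.64.0/18 (91.138.64.0 - 91.138.127.255)
  91.138.72.0/22 (91.138.72.0 - 91.138.75.255)
Total matching entries: 5.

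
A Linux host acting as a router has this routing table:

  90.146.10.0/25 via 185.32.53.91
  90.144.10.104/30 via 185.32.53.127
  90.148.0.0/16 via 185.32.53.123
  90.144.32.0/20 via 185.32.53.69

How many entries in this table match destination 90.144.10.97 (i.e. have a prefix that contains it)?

No listed prefix contains 90.144.10.97.
Total matching entries: 0.

0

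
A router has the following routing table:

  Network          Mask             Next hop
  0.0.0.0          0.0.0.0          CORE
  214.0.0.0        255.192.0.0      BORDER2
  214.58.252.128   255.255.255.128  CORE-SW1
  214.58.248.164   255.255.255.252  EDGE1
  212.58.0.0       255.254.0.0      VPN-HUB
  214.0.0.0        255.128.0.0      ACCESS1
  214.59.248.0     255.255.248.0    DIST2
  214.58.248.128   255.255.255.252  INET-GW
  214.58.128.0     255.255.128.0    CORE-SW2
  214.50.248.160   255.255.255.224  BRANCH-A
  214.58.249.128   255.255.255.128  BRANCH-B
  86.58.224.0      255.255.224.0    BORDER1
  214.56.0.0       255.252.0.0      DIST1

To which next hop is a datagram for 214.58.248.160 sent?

Routes whose prefix contains 214.58.248.160:
  0.0.0.0/0 (default, matches everything) -> CORE
  214.0.0.0/9 (214.0.0.0 - 214.127.255.255) -> ACCESS1
  214.0.0.0/10 (214.0.0.0 - 214.63.255.255) -> BORDER2
  214.56.0.0/14 (214.56.0.0 - 214.59.255.255) -> DIST1
  214.58.128.0/17 (214.58.128.0 - 214.58.255.255) -> CORE-SW2
More-specific entries that do NOT match:
  214.58.248.164/30 (214.58.248.164 - 214.58.248.167) does not contain 214.58.248.160
  214.58.248.128/30 (214.58.248.128 - 214.58.248.131) does not contain 214.58.248.160
  214.50.248.160/27 (214.50.248.160 - 214.50.248.191) does not contain 214.58.248.160
  214.58.252.128/25 (214.58.252.128 - 214.58.252.255) does not contain 214.58.248.160
  214.58.249.128/25 (214.58.249.128 - 214.58.249.255) does not contain 214.58.248.160
  214.59.248.0/21 (214.59.248.0 - 214.59.255.255) does not contain 214.58.248.160
  86.58.224.0/19 (86.58.224.0 - 86.58.255.255) does not contain 214.58.248.160
Longest matching prefix is /17 -> next hop CORE-SW2.

CORE-SW2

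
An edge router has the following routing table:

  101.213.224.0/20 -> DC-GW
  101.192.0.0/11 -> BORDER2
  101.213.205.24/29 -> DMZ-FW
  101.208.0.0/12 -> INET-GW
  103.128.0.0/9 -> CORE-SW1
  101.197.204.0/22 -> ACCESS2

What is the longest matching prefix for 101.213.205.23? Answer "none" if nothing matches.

101.208.0.0/12

Entries matching 101.213.205.23:
  101.192.0.0/11 (101.192.0.0 - 101.223.255.255)
  101.208.0.0/12 (101.208.0.0 - 101.223.255.255)
Most specific is 101.208.0.0/12.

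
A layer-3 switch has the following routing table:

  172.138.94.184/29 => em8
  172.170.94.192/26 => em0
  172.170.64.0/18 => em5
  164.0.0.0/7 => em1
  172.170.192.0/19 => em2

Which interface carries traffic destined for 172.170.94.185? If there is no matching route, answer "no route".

em5

Routes whose prefix contains 172.170.94.185:
  172.170.64.0/18 (172.170.64.0 - 172.170.127.255) -> em5
More-specific entries that do NOT match:
  172.138.94.184/29 (172.138.94.184 - 172.138.94.191) does not contain 172.170.94.185
  172.170.94.192/26 (172.170.94.192 - 172.170.94.255) does not contain 172.170.94.185
  172.170.192.0/19 (172.170.192.0 - 172.170.223.255) does not contain 172.170.94.185
Longest matching prefix is /18 -> interface em5.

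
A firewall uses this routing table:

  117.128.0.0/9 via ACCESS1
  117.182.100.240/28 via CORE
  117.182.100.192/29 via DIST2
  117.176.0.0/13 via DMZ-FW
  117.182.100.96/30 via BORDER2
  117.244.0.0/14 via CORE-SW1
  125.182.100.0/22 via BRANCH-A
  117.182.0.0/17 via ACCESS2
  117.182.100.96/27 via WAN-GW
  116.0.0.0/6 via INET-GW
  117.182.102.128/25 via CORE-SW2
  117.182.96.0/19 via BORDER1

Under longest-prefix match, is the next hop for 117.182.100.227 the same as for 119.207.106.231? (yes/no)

no

117.182.100.227: longest match 117.182.96.0/19 -> BORDER1
119.207.106.231: longest match 116.0.0.0/6 -> INET-GW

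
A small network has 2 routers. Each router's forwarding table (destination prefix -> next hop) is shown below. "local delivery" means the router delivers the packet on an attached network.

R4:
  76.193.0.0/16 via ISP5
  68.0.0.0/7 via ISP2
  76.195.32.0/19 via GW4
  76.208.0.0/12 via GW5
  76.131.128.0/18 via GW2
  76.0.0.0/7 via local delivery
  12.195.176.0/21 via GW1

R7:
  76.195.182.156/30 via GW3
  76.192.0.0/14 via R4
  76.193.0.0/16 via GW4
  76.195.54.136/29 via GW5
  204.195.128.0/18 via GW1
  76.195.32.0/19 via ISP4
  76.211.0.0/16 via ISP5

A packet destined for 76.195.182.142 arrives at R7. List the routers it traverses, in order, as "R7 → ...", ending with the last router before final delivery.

At R7: longest match for 76.195.182.142 is 76.192.0.0/14 -> R4
At R4: longest match for 76.195.182.142 is 76.0.0.0/7 -> local delivery

R7 → R4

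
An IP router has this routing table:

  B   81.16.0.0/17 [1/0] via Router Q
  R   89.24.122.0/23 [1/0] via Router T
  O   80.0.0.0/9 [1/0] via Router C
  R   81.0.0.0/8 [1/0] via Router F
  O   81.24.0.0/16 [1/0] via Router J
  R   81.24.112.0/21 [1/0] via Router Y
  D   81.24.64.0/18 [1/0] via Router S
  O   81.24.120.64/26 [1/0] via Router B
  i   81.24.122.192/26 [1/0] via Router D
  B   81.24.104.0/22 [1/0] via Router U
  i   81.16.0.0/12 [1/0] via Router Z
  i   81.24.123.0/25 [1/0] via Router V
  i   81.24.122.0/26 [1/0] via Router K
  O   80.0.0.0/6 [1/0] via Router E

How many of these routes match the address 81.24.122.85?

Prefixes containing 81.24.122.85:
  80.0.0.0/6 (80.0.0.0 - 83.255.255.255)
  81.0.0.0/8 (81.0.0.0 - 81.255.255.255)
  81.16.0.0/12 (81.16.0.0 - 81.31.255.255)
  81.24.0.0/16 (81.24.0.0 - 81.24.255.255)
  81.24.64.0/18 (81.24.64.0 - 81.24.127.255)
Total matching entries: 5.

5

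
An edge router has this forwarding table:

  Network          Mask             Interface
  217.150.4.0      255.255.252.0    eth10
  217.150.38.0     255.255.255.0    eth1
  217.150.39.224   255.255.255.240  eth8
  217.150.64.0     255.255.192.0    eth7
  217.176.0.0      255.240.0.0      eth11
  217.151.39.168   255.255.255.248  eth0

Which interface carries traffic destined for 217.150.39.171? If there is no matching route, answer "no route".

No entry's prefix contains 217.150.39.171; there is no default route.

no route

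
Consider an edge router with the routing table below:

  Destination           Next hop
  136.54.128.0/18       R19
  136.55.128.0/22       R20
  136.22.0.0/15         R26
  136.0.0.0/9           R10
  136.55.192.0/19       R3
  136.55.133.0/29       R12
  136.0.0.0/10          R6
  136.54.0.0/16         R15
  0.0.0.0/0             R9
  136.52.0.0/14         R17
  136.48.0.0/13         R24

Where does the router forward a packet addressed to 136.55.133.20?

R17

Routes whose prefix contains 136.55.133.20:
  0.0.0.0/0 (default, matches everything) -> R9
  136.0.0.0/9 (136.0.0.0 - 136.127.255.255) -> R10
  136.0.0.0/10 (136.0.0.0 - 136.63.255.255) -> R6
  136.48.0.0/13 (136.48.0.0 - 136.55.255.255) -> R24
  136.52.0.0/14 (136.52.0.0 - 136.55.255.255) -> R17
More-specific entries that do NOT match:
  136.55.133.0/29 (136.55.133.0 - 136.55.133.7) does not contain 136.55.133.20
  136.55.128.0/22 (136.55.128.0 - 136.55.131.255) does not contain 136.55.133.20
  136.55.192.0/19 (136.55.192.0 - 136.55.223.255) does not contain 136.55.133.20
  136.54.128.0/18 (136.54.128.0 - 136.54.191.255) does not contain 136.55.133.20
  136.54.0.0/16 (136.54.0.0 - 136.54.255.255) does not contain 136.55.133.20
  136.22.0.0/15 (136.22.0.0 - 136.23.255.255) does not contain 136.55.133.20
Longest matching prefix is /14 -> next hop R17.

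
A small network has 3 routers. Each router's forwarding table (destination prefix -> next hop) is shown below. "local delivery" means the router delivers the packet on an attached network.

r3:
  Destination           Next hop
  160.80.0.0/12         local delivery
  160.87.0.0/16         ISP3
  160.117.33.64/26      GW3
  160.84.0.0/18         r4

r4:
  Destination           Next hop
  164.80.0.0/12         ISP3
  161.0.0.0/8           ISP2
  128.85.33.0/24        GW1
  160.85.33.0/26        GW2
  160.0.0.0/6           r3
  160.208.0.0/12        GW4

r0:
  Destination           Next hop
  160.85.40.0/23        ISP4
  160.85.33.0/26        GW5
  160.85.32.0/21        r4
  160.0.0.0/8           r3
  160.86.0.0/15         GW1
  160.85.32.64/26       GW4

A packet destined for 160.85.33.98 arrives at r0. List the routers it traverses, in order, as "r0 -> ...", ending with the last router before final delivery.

r0 -> r4 -> r3

At r0: longest match for 160.85.33.98 is 160.85.32.0/21 -> r4
At r4: longest match for 160.85.33.98 is 160.0.0.0/6 -> r3
At r3: longest match for 160.85.33.98 is 160.80.0.0/12 -> local delivery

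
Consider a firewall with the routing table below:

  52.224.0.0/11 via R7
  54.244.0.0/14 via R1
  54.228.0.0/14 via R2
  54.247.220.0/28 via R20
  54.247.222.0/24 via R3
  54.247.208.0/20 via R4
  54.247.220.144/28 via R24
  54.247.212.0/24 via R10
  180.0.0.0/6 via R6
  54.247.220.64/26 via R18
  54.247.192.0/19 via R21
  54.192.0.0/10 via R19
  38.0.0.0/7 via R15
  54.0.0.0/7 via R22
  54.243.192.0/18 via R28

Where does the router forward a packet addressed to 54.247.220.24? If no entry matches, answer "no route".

Routes whose prefix contains 54.247.220.24:
  54.0.0.0/7 (54.0.0.0 - 55.255.255.255) -> R22
  54.192.0.0/10 (54.192.0.0 - 54.255.255.255) -> R19
  54.244.0.0/14 (54.244.0.0 - 54.247.255.255) -> R1
  54.247.192.0/19 (54.247.192.0 - 54.247.223.255) -> R21
  54.247.208.0/20 (54.247.208.0 - 54.247.223.255) -> R4
More-specific entries that do NOT match:
  54.247.220.0/28 (54.247.220.0 - 54.247.220.15) does not contain 54.247.220.24
  54.247.220.144/28 (54.247.220.144 - 54.247.220.159) does not contain 54.247.220.24
  54.247.220.64/26 (54.247.220.64 - 54.247.220.127) does not contain 54.247.220.24
  54.247.222.0/24 (54.247.222.0 - 54.247.222.255) does not contain 54.247.220.24
  54.247.212.0/24 (54.247.212.0 - 54.247.212.255) does not contain 54.247.220.24
Longest matching prefix is /20 -> next hop R4.

R4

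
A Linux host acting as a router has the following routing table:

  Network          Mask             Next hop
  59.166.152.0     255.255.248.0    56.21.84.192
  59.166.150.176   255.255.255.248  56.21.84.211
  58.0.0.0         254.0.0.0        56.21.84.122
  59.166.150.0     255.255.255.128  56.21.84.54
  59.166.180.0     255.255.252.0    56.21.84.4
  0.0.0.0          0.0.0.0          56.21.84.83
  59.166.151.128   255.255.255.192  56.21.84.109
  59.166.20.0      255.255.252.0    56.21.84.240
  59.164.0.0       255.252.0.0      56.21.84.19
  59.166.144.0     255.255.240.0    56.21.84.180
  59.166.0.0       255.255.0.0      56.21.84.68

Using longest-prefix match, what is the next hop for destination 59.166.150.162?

Routes whose prefix contains 59.166.150.162:
  0.0.0.0/0 (default, matches everything) -> 56.21.84.83
  58.0.0.0/7 (58.0.0.0 - 59.255.255.255) -> 56.21.84.122
  59.164.0.0/14 (59.164.0.0 - 59.167.255.255) -> 56.21.84.19
  59.166.0.0/16 (59.166.0.0 - 59.166.255.255) -> 56.21.84.68
  59.166.144.0/20 (59.166.144.0 - 59.166.159.255) -> 56.21.84.180
More-specific entries that do NOT match:
  59.166.150.176/29 (59.166.150.176 - 59.166.150.183) does not contain 59.166.150.162
  59.166.151.128/26 (59.166.151.128 - 59.166.151.191) does not contain 59.166.150.162
  59.166.150.0/25 (59.166.150.0 - 59.166.150.127) does not contain 59.166.150.162
  59.166.180.0/22 (59.166.180.0 - 59.166.183.255) does not contain 59.166.150.162
  59.166.20.0/22 (59.166.20.0 - 59.166.23.255) does not contain 59.166.150.162
  59.166.152.0/21 (59.166.152.0 - 59.166.159.255) does not contain 59.166.150.162
Longest matching prefix is /20 -> next hop 56.21.84.180.

56.21.84.180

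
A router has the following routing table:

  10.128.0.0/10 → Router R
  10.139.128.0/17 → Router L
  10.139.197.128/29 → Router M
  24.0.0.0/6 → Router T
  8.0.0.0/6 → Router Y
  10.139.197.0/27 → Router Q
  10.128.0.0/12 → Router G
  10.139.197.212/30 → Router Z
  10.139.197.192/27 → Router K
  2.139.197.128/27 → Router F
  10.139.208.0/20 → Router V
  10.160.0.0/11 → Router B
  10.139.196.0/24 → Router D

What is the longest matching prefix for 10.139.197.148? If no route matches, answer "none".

Entries matching 10.139.197.148:
  8.0.0.0/6 (8.0.0.0 - 11.255.255.255)
  10.128.0.0/10 (10.128.0.0 - 10.191.255.255)
  10.128.0.0/12 (10.128.0.0 - 10.143.255.255)
  10.139.128.0/17 (10.139.128.0 - 10.139.255.255)
Most specific is 10.139.128.0/17.

10.139.128.0/17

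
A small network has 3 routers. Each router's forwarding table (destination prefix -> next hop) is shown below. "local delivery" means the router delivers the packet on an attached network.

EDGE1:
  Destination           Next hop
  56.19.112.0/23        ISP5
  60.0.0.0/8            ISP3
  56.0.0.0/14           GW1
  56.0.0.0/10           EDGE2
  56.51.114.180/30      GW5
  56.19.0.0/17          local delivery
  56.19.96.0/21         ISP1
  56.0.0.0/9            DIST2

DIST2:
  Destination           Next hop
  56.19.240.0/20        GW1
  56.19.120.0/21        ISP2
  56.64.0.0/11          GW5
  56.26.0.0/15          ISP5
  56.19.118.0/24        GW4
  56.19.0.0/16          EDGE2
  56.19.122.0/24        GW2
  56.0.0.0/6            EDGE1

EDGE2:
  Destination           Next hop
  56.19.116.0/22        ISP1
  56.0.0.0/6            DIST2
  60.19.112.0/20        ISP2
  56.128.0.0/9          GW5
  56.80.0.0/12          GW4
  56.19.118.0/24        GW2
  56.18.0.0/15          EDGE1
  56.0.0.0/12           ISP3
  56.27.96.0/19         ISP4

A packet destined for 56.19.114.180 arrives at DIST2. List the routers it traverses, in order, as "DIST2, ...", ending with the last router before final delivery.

At DIST2: longest match for 56.19.114.180 is 56.19.0.0/16 -> EDGE2
At EDGE2: longest match for 56.19.114.180 is 56.18.0.0/15 -> EDGE1
At EDGE1: longest match for 56.19.114.180 is 56.19.0.0/17 -> local delivery

DIST2, EDGE2, EDGE1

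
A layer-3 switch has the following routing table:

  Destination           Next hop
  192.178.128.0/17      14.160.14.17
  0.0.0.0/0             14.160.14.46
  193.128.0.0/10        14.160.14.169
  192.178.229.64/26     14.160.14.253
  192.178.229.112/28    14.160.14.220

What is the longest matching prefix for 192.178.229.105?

192.178.229.64/26

Entries matching 192.178.229.105:
  0.0.0.0/0 (default, matches everything)
  192.178.128.0/17 (192.178.128.0 - 192.178.255.255)
  192.178.229.64/26 (192.178.229.64 - 192.178.229.127)
Most specific is 192.178.229.64/26.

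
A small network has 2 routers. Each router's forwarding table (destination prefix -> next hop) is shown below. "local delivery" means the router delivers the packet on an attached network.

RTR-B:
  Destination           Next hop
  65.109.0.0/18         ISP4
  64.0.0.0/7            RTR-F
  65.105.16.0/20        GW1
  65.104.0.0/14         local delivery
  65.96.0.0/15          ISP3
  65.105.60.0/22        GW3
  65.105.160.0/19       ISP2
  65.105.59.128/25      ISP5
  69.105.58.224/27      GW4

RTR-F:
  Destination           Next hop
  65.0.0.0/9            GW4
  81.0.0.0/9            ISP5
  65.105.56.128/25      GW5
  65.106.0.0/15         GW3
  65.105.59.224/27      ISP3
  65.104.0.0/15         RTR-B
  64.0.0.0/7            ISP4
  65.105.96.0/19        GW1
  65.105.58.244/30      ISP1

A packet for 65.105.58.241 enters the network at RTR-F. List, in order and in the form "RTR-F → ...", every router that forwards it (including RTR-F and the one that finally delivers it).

RTR-F → RTR-B

At RTR-F: longest match for 65.105.58.241 is 65.104.0.0/15 -> RTR-B
At RTR-B: longest match for 65.105.58.241 is 65.104.0.0/14 -> local delivery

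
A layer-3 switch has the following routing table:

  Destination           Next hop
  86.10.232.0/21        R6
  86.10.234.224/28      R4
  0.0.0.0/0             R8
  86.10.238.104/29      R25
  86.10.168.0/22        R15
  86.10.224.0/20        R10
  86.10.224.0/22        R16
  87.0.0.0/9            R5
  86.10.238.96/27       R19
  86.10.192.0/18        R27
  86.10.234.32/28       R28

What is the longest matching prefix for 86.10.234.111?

86.10.232.0/21

Entries matching 86.10.234.111:
  0.0.0.0/0 (default, matches everything)
  86.10.192.0/18 (86.10.192.0 - 86.10.255.255)
  86.10.224.0/20 (86.10.224.0 - 86.10.239.255)
  86.10.232.0/21 (86.10.232.0 - 86.10.239.255)
Most specific is 86.10.232.0/21.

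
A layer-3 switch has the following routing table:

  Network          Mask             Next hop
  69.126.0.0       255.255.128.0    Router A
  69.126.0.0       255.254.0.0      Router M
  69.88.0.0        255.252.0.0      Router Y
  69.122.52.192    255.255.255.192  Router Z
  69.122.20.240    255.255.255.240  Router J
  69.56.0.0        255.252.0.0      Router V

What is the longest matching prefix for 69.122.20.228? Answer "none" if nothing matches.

69.122.20.228 is outside every listed prefix and there is no default route.

none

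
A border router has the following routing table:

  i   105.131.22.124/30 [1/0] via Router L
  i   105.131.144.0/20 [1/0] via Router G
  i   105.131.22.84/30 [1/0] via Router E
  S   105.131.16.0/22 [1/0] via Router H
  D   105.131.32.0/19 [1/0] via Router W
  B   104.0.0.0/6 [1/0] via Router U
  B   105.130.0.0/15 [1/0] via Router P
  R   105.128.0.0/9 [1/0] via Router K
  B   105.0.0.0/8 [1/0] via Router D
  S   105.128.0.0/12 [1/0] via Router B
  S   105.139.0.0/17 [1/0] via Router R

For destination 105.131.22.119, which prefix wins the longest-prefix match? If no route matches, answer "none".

105.130.0.0/15

Entries matching 105.131.22.119:
  104.0.0.0/6 (104.0.0.0 - 107.255.255.255)
  105.0.0.0/8 (105.0.0.0 - 105.255.255.255)
  105.128.0.0/9 (105.128.0.0 - 105.255.255.255)
  105.128.0.0/12 (105.128.0.0 - 105.143.255.255)
  105.130.0.0/15 (105.130.0.0 - 105.131.255.255)
Most specific is 105.130.0.0/15.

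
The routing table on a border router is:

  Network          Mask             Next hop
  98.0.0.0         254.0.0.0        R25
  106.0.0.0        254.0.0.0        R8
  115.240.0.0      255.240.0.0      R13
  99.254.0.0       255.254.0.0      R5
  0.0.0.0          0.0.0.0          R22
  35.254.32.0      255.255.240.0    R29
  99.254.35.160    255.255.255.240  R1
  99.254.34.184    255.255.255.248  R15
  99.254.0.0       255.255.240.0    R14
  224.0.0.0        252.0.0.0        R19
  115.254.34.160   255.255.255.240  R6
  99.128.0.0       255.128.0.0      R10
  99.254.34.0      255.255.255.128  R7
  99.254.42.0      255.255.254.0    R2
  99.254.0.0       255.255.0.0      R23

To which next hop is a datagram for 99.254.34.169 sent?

R23

Routes whose prefix contains 99.254.34.169:
  0.0.0.0/0 (default, matches everything) -> R22
  98.0.0.0/7 (98.0.0.0 - 99.255.255.255) -> R25
  99.128.0.0/9 (99.128.0.0 - 99.255.255.255) -> R10
  99.254.0.0/15 (99.254.0.0 - 99.255.255.255) -> R5
  99.254.0.0/16 (99.254.0.0 - 99.254.255.255) -> R23
More-specific entries that do NOT match:
  99.254.34.184/29 (99.254.34.184 - 99.254.34.191) does not contain 99.254.34.169
  99.254.35.160/28 (99.254.35.160 - 99.254.35.175) does not contain 99.254.34.169
  115.254.34.160/28 (115.254.34.160 - 115.254.34.175) does not contain 99.254.34.169
  99.254.34.0/25 (99.254.34.0 - 99.254.34.127) does not contain 99.254.34.169
  99.254.42.0/23 (99.254.42.0 - 99.254.43.255) does not contain 99.254.34.169
  35.254.32.0/20 (35.254.32.0 - 35.254.47.255) does not contain 99.254.34.169
  99.254.0.0/20 (99.254.0.0 - 99.254.15.255) does not contain 99.254.34.169
Longest matching prefix is /16 -> next hop R23.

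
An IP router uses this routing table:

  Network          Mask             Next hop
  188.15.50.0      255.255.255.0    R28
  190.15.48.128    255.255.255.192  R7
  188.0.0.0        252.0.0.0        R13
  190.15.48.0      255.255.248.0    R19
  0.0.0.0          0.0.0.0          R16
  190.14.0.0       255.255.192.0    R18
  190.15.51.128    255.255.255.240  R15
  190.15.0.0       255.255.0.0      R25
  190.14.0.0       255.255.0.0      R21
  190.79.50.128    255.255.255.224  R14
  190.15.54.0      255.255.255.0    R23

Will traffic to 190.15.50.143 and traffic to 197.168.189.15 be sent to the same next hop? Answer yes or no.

190.15.50.143: longest match 190.15.48.0/21 -> R19
197.168.189.15: longest match 0.0.0.0/0 -> R16

no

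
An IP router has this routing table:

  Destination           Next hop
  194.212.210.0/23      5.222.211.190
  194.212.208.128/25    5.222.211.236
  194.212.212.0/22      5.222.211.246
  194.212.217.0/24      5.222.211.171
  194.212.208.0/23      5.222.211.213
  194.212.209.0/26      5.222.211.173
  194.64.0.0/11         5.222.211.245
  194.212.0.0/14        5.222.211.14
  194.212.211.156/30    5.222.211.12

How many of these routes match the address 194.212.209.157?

Prefixes containing 194.212.209.157:
  194.212.0.0/14 (194.212.0.0 - 194.215.255.255)
  194.212.208.0/23 (194.212.208.0 - 194.212.209.255)
Total matching entries: 2.

2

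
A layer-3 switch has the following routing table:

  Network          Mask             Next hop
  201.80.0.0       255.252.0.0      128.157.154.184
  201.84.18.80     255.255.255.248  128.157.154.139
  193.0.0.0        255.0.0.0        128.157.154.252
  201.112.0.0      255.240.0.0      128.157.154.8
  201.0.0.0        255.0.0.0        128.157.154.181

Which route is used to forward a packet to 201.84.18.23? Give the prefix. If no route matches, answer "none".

Entries matching 201.84.18.23:
  201.0.0.0/8 (201.0.0.0 - 201.255.255.255)
Most specific is 201.0.0.0/8.

201.0.0.0/8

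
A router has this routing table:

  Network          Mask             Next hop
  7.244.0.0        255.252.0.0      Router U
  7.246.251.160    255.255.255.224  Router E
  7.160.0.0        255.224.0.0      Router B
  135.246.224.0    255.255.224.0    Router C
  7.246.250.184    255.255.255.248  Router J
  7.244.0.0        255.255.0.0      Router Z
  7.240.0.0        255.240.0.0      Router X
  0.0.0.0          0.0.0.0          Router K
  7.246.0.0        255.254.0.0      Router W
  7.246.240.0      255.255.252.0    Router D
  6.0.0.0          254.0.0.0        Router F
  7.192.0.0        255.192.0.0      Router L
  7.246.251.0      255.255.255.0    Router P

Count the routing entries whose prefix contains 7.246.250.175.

6

Prefixes containing 7.246.250.175:
  0.0.0.0/0 (default, matches everything)
  6.0.0.0/7 (6.0.0.0 - 7.255.255.255)
  7.192.0.0/10 (7.192.0.0 - 7.255.255.255)
  7.240.0.0/12 (7.240.0.0 - 7.255.255.255)
  7.244.0.0/14 (7.244.0.0 - 7.247.255.255)
  7.246.0.0/15 (7.246.0.0 - 7.247.255.255)
Total matching entries: 6.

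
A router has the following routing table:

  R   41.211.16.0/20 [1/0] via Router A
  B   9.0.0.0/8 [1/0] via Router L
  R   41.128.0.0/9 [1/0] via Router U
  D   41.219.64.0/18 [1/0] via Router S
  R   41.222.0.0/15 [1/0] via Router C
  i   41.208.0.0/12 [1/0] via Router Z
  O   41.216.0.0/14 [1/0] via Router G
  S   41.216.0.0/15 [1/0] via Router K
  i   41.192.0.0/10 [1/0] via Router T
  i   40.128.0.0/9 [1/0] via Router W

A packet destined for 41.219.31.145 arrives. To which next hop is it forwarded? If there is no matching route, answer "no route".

Router G

Routes whose prefix contains 41.219.31.145:
  41.128.0.0/9 (41.128.0.0 - 41.255.255.255) -> Router U
  41.192.0.0/10 (41.192.0.0 - 41.255.255.255) -> Router T
  41.208.0.0/12 (41.208.0.0 - 41.223.255.255) -> Router Z
  41.216.0.0/14 (41.216.0.0 - 41.219.255.255) -> Router G
More-specific entries that do NOT match:
  41.211.16.0/20 (41.211.16.0 - 41.211.31.255) does not contain 41.219.31.145
  41.219.64.0/18 (41.219.64.0 - 41.219.127.255) does not contain 41.219.31.145
  41.222.0.0/15 (41.222.0.0 - 41.223.255.255) does not contain 41.219.31.145
  41.216.0.0/15 (41.216.0.0 - 41.217.255.255) does not contain 41.219.31.145
Longest matching prefix is /14 -> next hop Router G.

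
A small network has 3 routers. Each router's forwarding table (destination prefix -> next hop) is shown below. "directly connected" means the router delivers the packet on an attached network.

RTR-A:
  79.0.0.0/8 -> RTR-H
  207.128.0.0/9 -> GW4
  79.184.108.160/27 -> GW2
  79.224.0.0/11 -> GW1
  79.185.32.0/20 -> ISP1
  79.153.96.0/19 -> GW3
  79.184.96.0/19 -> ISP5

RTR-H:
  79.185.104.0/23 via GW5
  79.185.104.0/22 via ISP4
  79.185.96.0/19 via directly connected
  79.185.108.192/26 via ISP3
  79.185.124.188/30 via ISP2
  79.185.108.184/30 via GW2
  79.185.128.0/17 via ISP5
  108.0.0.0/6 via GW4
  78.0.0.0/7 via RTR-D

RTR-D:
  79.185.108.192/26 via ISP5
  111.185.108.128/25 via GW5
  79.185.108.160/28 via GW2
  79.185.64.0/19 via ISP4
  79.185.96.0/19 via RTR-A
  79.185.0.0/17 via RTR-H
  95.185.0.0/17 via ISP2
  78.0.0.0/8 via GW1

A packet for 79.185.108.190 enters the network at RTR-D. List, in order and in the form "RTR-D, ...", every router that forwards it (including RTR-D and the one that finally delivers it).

At RTR-D: longest match for 79.185.108.190 is 79.185.96.0/19 -> RTR-A
At RTR-A: longest match for 79.185.108.190 is 79.0.0.0/8 -> RTR-H
At RTR-H: longest match for 79.185.108.190 is 79.185.96.0/19 -> directly connected

RTR-D, RTR-A, RTR-H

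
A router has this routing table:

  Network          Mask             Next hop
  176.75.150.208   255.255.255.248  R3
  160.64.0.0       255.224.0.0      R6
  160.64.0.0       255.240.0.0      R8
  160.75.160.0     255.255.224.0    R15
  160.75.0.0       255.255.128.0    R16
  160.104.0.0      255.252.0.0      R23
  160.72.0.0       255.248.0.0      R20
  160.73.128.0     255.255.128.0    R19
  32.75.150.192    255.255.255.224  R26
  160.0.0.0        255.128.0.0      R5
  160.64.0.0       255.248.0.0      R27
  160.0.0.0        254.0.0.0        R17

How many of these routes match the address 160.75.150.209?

5

Prefixes containing 160.75.150.209:
  160.0.0.0/7 (160.0.0.0 - 161.255.255.255)
  160.0.0.0/9 (160.0.0.0 - 160.127.255.255)
  160.64.0.0/11 (160.64.0.0 - 160.95.255.255)
  160.64.0.0/12 (160.64.0.0 - 160.79.255.255)
  160.72.0.0/13 (160.72.0.0 - 160.79.255.255)
Total matching entries: 5.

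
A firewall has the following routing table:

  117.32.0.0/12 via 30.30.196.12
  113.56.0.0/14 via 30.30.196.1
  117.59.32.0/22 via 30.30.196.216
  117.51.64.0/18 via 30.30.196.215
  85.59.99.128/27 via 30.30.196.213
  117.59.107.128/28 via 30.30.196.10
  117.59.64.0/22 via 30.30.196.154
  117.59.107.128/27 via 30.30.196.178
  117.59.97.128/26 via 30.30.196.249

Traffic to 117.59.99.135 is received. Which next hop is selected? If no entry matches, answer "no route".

No entry's prefix contains 117.59.99.135; there is no default route.

no route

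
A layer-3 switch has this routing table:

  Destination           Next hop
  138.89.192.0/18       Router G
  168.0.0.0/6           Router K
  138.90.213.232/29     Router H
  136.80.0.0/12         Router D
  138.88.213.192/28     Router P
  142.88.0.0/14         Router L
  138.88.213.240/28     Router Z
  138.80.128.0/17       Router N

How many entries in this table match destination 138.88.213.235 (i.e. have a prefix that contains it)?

No listed prefix contains 138.88.213.235.
Total matching entries: 0.

0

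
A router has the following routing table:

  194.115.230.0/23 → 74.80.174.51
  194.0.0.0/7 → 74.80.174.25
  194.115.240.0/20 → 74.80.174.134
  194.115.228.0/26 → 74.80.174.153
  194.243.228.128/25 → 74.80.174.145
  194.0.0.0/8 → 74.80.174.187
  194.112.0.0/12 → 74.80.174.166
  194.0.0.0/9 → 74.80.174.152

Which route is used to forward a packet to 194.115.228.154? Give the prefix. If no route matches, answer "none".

194.112.0.0/12

Entries matching 194.115.228.154:
  194.0.0.0/7 (194.0.0.0 - 195.255.255.255)
  194.0.0.0/8 (194.0.0.0 - 194.255.255.255)
  194.0.0.0/9 (194.0.0.0 - 194.127.255.255)
  194.112.0.0/12 (194.112.0.0 - 194.127.255.255)
Most specific is 194.112.0.0/12.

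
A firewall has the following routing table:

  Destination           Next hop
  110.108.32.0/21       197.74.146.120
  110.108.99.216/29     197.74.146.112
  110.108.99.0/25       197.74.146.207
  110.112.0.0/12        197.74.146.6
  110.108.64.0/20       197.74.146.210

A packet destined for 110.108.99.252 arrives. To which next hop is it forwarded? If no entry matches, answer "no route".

no route

No entry's prefix contains 110.108.99.252; there is no default route.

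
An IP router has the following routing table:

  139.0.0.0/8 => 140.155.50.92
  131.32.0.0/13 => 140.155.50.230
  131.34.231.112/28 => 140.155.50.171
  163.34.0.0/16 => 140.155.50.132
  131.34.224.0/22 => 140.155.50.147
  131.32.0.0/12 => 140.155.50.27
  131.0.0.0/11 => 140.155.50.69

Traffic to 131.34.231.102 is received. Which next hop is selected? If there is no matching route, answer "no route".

140.155.50.230

Routes whose prefix contains 131.34.231.102:
  131.32.0.0/12 (131.32.0.0 - 131.47.255.255) -> 140.155.50.27
  131.32.0.0/13 (131.32.0.0 - 131.39.255.255) -> 140.155.50.230
More-specific entries that do NOT match:
  131.34.231.112/28 (131.34.231.112 - 131.34.231.127) does not contain 131.34.231.102
  131.34.224.0/22 (131.34.224.0 - 131.34.227.255) does not contain 131.34.231.102
  163.34.0.0/16 (163.34.0.0 - 163.34.255.255) does not contain 131.34.231.102
Longest matching prefix is /13 -> next hop 140.155.50.230.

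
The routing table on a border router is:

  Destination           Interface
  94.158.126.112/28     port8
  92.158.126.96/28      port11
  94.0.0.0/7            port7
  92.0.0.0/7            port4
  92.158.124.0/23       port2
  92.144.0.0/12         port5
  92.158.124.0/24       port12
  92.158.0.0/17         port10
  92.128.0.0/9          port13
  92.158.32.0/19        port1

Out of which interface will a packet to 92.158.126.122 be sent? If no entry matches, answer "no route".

Routes whose prefix contains 92.158.126.122:
  92.0.0.0/7 (92.0.0.0 - 93.255.255.255) -> port4
  92.128.0.0/9 (92.128.0.0 - 92.255.255.255) -> port13
  92.144.0.0/12 (92.144.0.0 - 92.159.255.255) -> port5
  92.158.0.0/17 (92.158.0.0 - 92.158.127.255) -> port10
More-specific entries that do NOT match:
  94.158.126.112/28 (94.158.126.112 - 94.158.126.127) does not contain 92.158.126.122
  92.158.126.96/28 (92.158.126.96 - 92.158.126.111) does not contain 92.158.126.122
  92.158.124.0/24 (92.158.124.0 - 92.158.124.255) does not contain 92.158.126.122
  92.158.124.0/23 (92.158.124.0 - 92.158.125.255) does not contain 92.158.126.122
  92.158.32.0/19 (92.158.32.0 - 92.158.63.255) does not contain 92.158.126.122
Longest matching prefix is /17 -> interface port10.

port10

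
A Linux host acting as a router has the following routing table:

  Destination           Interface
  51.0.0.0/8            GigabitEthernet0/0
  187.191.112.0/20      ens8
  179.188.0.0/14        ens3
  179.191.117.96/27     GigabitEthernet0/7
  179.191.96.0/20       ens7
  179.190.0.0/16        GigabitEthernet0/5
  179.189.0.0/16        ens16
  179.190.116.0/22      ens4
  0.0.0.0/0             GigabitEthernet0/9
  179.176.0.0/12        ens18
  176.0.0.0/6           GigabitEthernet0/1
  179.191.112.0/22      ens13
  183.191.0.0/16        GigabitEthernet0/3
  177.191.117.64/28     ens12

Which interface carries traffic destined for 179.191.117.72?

ens3

Routes whose prefix contains 179.191.117.72:
  0.0.0.0/0 (default, matches everything) -> GigabitEthernet0/9
  176.0.0.0/6 (176.0.0.0 - 179.255.255.255) -> GigabitEthernet0/1
  179.176.0.0/12 (179.176.0.0 - 179.191.255.255) -> ens18
  179.188.0.0/14 (179.188.0.0 - 179.191.255.255) -> ens3
More-specific entries that do NOT match:
  177.191.117.64/28 (177.191.117.64 - 177.191.117.79) does not contain 179.191.117.72
  179.191.117.96/27 (179.191.117.96 - 179.191.117.127) does not contain 179.191.117.72
  179.190.116.0/22 (179.190.116.0 - 179.190.119.255) does not contain 179.191.117.72
  179.191.112.0/22 (179.191.112.0 - 179.191.115.255) does not contain 179.191.117.72
  187.191.112.0/20 (187.191.112.0 - 187.191.127.255) does not contain 179.191.117.72
  179.191.96.0/20 (179.191.96.0 - 179.191.111.255) does not contain 179.191.117.72
  179.190.0.0/16 (179.190.0.0 - 179.190.255.255) does not contain 179.191.117.72
  179.189.0.0/16 (179.189.0.0 - 179.189.255.255) does not contain 179.191.117.72
  183.191.0.0/16 (183.191.0.0 - 183.191.255.255) does not contain 179.191.117.72
Longest matching prefix is /14 -> interface ens3.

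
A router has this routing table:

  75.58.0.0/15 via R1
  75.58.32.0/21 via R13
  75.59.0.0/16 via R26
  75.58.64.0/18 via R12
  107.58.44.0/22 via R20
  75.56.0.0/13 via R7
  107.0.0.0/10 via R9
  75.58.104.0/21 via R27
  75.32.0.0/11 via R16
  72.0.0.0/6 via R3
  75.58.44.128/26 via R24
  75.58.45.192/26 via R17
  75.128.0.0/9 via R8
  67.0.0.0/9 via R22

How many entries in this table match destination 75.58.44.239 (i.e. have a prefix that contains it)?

4

Prefixes containing 75.58.44.239:
  72.0.0.0/6 (72.0.0.0 - 75.255.255.255)
  75.32.0.0/11 (75.32.0.0 - 75.63.255.255)
  75.56.0.0/13 (75.56.0.0 - 75.63.255.255)
  75.58.0.0/15 (75.58.0.0 - 75.59.255.255)
Total matching entries: 4.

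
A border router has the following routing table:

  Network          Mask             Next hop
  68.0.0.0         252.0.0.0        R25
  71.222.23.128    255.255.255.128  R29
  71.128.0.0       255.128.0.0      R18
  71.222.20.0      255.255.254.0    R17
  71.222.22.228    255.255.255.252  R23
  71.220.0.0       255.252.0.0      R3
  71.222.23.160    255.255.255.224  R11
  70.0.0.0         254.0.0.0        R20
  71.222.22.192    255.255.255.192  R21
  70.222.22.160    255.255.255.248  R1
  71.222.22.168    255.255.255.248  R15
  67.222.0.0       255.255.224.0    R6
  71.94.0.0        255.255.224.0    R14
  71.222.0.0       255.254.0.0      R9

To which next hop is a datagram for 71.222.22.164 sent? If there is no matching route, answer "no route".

Routes whose prefix contains 71.222.22.164:
  68.0.0.0/6 (68.0.0.0 - 71.255.255.255) -> R25
  70.0.0.0/7 (70.0.0.0 - 71.255.255.255) -> R20
  71.128.0.0/9 (71.128.0.0 - 71.255.255.255) -> R18
  71.220.0.0/14 (71.220.0.0 - 71.223.255.255) -> R3
  71.222.0.0/15 (71.222.0.0 - 71.223.255.255) -> R9
More-specific entries that do NOT match:
  71.222.22.228/30 (71.222.22.228 - 71.222.22.231) does not contain 71.222.22.164
  70.222.22.160/29 (70.222.22.160 - 70.222.22.167) does not contain 71.222.22.164
  71.222.22.168/29 (71.222.22.168 - 71.222.22.175) does not contain 71.222.22.164
  71.222.23.160/27 (71.222.23.160 - 71.222.23.191) does not contain 71.222.22.164
  71.222.22.192/26 (71.222.22.192 - 71.222.22.255) does not contain 71.222.22.164
  71.222.23.128/25 (71.222.23.128 - 71.222.23.255) does not contain 71.222.22.164
  71.222.20.0/23 (71.222.20.0 - 71.222.21.255) does not contain 71.222.22.164
  67.222.0.0/19 (67.222.0.0 - 67.222.31.255) does not contain 71.222.22.164
  71.94.0.0/19 (71.94.0.0 - 71.94.31.255) does not contain 71.222.22.164
Longest matching prefix is /15 -> next hop R9.

R9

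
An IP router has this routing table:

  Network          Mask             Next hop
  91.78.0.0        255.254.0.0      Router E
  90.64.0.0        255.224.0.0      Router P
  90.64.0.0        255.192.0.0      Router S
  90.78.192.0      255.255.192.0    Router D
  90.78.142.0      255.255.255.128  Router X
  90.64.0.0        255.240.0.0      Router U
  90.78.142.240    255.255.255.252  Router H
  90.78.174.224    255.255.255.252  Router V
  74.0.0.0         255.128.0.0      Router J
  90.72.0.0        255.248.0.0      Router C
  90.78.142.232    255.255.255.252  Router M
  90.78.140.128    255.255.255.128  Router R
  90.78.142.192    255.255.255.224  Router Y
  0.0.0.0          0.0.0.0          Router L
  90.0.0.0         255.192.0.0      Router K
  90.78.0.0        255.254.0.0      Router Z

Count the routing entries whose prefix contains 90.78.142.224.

6

Prefixes containing 90.78.142.224:
  0.0.0.0/0 (default, matches everything)
  90.64.0.0/10 (90.64.0.0 - 90.127.255.255)
  90.64.0.0/11 (90.64.0.0 - 90.95.255.255)
  90.64.0.0/12 (90.64.0.0 - 90.79.255.255)
  90.72.0.0/13 (90.72.0.0 - 90.79.255.255)
  90.78.0.0/15 (90.78.0.0 - 90.79.255.255)
Total matching entries: 6.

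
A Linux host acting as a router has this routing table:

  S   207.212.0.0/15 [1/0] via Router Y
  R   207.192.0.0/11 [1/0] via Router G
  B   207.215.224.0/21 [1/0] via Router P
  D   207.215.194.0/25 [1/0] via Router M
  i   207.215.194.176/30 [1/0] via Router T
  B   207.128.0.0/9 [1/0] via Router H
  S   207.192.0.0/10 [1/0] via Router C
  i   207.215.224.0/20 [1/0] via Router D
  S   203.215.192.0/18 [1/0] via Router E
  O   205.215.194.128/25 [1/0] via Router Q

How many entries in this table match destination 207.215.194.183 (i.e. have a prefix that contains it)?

3

Prefixes containing 207.215.194.183:
  207.128.0.0/9 (207.128.0.0 - 207.255.255.255)
  207.192.0.0/10 (207.192.0.0 - 207.255.255.255)
  207.192.0.0/11 (207.192.0.0 - 207.223.255.255)
Total matching entries: 3.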